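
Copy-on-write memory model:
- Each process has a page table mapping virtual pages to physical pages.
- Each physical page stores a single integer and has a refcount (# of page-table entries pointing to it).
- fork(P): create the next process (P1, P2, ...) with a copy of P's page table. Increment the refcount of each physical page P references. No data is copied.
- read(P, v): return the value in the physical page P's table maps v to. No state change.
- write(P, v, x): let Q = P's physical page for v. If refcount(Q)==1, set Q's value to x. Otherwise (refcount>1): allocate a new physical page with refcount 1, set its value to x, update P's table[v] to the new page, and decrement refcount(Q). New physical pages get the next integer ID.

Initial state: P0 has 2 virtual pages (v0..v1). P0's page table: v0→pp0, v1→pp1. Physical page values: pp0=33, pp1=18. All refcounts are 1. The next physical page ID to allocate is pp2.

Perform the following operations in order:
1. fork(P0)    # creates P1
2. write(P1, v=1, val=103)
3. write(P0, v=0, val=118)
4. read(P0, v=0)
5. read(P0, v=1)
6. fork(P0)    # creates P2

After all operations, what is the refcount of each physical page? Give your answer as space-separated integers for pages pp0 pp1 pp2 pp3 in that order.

Op 1: fork(P0) -> P1. 2 ppages; refcounts: pp0:2 pp1:2
Op 2: write(P1, v1, 103). refcount(pp1)=2>1 -> COPY to pp2. 3 ppages; refcounts: pp0:2 pp1:1 pp2:1
Op 3: write(P0, v0, 118). refcount(pp0)=2>1 -> COPY to pp3. 4 ppages; refcounts: pp0:1 pp1:1 pp2:1 pp3:1
Op 4: read(P0, v0) -> 118. No state change.
Op 5: read(P0, v1) -> 18. No state change.
Op 6: fork(P0) -> P2. 4 ppages; refcounts: pp0:1 pp1:2 pp2:1 pp3:2

Answer: 1 2 1 2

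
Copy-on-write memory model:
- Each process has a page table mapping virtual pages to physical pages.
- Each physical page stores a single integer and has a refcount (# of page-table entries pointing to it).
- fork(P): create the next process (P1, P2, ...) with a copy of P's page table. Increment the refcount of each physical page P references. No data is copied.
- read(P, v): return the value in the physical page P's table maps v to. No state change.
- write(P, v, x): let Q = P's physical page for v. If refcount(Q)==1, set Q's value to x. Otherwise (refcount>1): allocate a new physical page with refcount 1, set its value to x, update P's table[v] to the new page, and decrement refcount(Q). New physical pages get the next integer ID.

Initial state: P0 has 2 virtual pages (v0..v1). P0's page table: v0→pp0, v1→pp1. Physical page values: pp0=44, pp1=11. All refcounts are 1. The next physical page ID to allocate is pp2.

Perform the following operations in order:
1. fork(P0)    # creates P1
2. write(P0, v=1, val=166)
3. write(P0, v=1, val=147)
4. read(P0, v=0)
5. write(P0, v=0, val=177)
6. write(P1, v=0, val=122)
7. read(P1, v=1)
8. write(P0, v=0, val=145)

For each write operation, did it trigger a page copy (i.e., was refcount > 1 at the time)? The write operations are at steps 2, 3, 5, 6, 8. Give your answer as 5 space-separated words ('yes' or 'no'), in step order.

Op 1: fork(P0) -> P1. 2 ppages; refcounts: pp0:2 pp1:2
Op 2: write(P0, v1, 166). refcount(pp1)=2>1 -> COPY to pp2. 3 ppages; refcounts: pp0:2 pp1:1 pp2:1
Op 3: write(P0, v1, 147). refcount(pp2)=1 -> write in place. 3 ppages; refcounts: pp0:2 pp1:1 pp2:1
Op 4: read(P0, v0) -> 44. No state change.
Op 5: write(P0, v0, 177). refcount(pp0)=2>1 -> COPY to pp3. 4 ppages; refcounts: pp0:1 pp1:1 pp2:1 pp3:1
Op 6: write(P1, v0, 122). refcount(pp0)=1 -> write in place. 4 ppages; refcounts: pp0:1 pp1:1 pp2:1 pp3:1
Op 7: read(P1, v1) -> 11. No state change.
Op 8: write(P0, v0, 145). refcount(pp3)=1 -> write in place. 4 ppages; refcounts: pp0:1 pp1:1 pp2:1 pp3:1

yes no yes no no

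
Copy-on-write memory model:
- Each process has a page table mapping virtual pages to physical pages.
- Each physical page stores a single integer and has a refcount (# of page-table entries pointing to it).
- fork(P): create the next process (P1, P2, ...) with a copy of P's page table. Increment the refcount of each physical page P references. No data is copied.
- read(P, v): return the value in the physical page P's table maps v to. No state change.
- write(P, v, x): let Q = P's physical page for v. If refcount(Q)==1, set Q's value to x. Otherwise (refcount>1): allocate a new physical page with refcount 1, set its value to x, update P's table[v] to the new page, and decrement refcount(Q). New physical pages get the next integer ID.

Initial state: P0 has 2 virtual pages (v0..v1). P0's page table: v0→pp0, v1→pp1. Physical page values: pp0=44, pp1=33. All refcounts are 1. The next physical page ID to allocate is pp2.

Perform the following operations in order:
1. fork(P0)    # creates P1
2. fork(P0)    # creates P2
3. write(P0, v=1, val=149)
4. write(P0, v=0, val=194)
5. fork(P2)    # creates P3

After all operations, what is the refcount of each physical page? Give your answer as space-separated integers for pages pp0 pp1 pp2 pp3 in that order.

Op 1: fork(P0) -> P1. 2 ppages; refcounts: pp0:2 pp1:2
Op 2: fork(P0) -> P2. 2 ppages; refcounts: pp0:3 pp1:3
Op 3: write(P0, v1, 149). refcount(pp1)=3>1 -> COPY to pp2. 3 ppages; refcounts: pp0:3 pp1:2 pp2:1
Op 4: write(P0, v0, 194). refcount(pp0)=3>1 -> COPY to pp3. 4 ppages; refcounts: pp0:2 pp1:2 pp2:1 pp3:1
Op 5: fork(P2) -> P3. 4 ppages; refcounts: pp0:3 pp1:3 pp2:1 pp3:1

Answer: 3 3 1 1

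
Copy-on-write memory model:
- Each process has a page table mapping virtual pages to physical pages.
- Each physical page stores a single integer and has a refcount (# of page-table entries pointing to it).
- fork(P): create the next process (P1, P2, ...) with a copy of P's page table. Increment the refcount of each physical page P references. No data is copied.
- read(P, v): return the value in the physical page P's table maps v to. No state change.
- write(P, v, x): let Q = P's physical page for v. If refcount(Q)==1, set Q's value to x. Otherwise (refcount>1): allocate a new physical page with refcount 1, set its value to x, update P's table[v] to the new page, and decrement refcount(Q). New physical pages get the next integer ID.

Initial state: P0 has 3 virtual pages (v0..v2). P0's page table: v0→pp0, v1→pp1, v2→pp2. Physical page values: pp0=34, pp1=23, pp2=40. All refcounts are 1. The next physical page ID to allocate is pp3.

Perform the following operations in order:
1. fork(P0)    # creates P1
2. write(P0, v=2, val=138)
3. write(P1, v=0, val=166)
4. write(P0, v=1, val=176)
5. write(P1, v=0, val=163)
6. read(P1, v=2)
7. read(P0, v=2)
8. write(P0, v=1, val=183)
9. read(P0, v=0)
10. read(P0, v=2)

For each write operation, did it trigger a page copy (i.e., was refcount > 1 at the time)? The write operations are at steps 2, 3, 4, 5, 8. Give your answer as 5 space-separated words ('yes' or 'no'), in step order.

Op 1: fork(P0) -> P1. 3 ppages; refcounts: pp0:2 pp1:2 pp2:2
Op 2: write(P0, v2, 138). refcount(pp2)=2>1 -> COPY to pp3. 4 ppages; refcounts: pp0:2 pp1:2 pp2:1 pp3:1
Op 3: write(P1, v0, 166). refcount(pp0)=2>1 -> COPY to pp4. 5 ppages; refcounts: pp0:1 pp1:2 pp2:1 pp3:1 pp4:1
Op 4: write(P0, v1, 176). refcount(pp1)=2>1 -> COPY to pp5. 6 ppages; refcounts: pp0:1 pp1:1 pp2:1 pp3:1 pp4:1 pp5:1
Op 5: write(P1, v0, 163). refcount(pp4)=1 -> write in place. 6 ppages; refcounts: pp0:1 pp1:1 pp2:1 pp3:1 pp4:1 pp5:1
Op 6: read(P1, v2) -> 40. No state change.
Op 7: read(P0, v2) -> 138. No state change.
Op 8: write(P0, v1, 183). refcount(pp5)=1 -> write in place. 6 ppages; refcounts: pp0:1 pp1:1 pp2:1 pp3:1 pp4:1 pp5:1
Op 9: read(P0, v0) -> 34. No state change.
Op 10: read(P0, v2) -> 138. No state change.

yes yes yes no no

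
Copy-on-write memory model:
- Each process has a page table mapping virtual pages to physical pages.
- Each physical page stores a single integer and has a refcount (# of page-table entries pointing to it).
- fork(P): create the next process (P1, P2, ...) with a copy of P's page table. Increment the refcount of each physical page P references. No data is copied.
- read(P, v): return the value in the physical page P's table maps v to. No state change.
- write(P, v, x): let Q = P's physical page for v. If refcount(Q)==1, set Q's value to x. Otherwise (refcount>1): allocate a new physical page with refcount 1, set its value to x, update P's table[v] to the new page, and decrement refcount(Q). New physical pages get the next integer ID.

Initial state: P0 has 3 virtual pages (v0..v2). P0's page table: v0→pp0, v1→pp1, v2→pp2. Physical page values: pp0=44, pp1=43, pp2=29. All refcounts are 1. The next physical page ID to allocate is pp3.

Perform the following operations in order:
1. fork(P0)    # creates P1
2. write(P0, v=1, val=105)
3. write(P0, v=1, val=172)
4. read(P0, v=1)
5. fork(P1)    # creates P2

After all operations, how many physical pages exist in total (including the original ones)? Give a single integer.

Op 1: fork(P0) -> P1. 3 ppages; refcounts: pp0:2 pp1:2 pp2:2
Op 2: write(P0, v1, 105). refcount(pp1)=2>1 -> COPY to pp3. 4 ppages; refcounts: pp0:2 pp1:1 pp2:2 pp3:1
Op 3: write(P0, v1, 172). refcount(pp3)=1 -> write in place. 4 ppages; refcounts: pp0:2 pp1:1 pp2:2 pp3:1
Op 4: read(P0, v1) -> 172. No state change.
Op 5: fork(P1) -> P2. 4 ppages; refcounts: pp0:3 pp1:2 pp2:3 pp3:1

Answer: 4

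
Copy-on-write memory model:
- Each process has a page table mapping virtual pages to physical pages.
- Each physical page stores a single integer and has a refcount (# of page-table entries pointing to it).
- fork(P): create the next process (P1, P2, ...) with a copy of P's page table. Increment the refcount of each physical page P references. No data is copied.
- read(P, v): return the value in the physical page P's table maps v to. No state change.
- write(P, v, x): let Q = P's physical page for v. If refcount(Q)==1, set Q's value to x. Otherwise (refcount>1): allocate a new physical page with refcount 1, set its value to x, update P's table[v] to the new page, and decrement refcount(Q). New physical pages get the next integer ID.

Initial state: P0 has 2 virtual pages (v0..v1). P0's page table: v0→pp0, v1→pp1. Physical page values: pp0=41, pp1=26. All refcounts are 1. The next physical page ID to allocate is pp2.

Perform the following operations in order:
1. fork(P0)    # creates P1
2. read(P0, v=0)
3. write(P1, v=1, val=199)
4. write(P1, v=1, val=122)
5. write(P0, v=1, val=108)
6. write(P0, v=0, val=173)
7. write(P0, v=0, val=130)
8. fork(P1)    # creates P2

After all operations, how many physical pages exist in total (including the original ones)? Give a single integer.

Op 1: fork(P0) -> P1. 2 ppages; refcounts: pp0:2 pp1:2
Op 2: read(P0, v0) -> 41. No state change.
Op 3: write(P1, v1, 199). refcount(pp1)=2>1 -> COPY to pp2. 3 ppages; refcounts: pp0:2 pp1:1 pp2:1
Op 4: write(P1, v1, 122). refcount(pp2)=1 -> write in place. 3 ppages; refcounts: pp0:2 pp1:1 pp2:1
Op 5: write(P0, v1, 108). refcount(pp1)=1 -> write in place. 3 ppages; refcounts: pp0:2 pp1:1 pp2:1
Op 6: write(P0, v0, 173). refcount(pp0)=2>1 -> COPY to pp3. 4 ppages; refcounts: pp0:1 pp1:1 pp2:1 pp3:1
Op 7: write(P0, v0, 130). refcount(pp3)=1 -> write in place. 4 ppages; refcounts: pp0:1 pp1:1 pp2:1 pp3:1
Op 8: fork(P1) -> P2. 4 ppages; refcounts: pp0:2 pp1:1 pp2:2 pp3:1

Answer: 4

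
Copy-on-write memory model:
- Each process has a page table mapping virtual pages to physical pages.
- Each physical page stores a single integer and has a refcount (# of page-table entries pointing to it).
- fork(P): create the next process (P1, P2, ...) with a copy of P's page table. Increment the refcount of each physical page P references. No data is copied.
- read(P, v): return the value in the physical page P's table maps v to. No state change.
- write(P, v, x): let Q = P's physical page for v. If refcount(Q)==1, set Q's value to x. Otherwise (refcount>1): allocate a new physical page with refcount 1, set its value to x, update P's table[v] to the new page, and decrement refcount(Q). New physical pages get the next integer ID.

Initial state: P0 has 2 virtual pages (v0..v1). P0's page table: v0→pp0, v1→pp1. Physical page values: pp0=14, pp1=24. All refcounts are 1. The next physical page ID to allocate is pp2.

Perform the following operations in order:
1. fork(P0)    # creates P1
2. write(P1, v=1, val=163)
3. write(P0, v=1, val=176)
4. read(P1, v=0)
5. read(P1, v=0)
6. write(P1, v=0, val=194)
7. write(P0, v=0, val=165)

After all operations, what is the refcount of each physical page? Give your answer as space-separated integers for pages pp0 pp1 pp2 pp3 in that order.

Answer: 1 1 1 1

Derivation:
Op 1: fork(P0) -> P1. 2 ppages; refcounts: pp0:2 pp1:2
Op 2: write(P1, v1, 163). refcount(pp1)=2>1 -> COPY to pp2. 3 ppages; refcounts: pp0:2 pp1:1 pp2:1
Op 3: write(P0, v1, 176). refcount(pp1)=1 -> write in place. 3 ppages; refcounts: pp0:2 pp1:1 pp2:1
Op 4: read(P1, v0) -> 14. No state change.
Op 5: read(P1, v0) -> 14. No state change.
Op 6: write(P1, v0, 194). refcount(pp0)=2>1 -> COPY to pp3. 4 ppages; refcounts: pp0:1 pp1:1 pp2:1 pp3:1
Op 7: write(P0, v0, 165). refcount(pp0)=1 -> write in place. 4 ppages; refcounts: pp0:1 pp1:1 pp2:1 pp3:1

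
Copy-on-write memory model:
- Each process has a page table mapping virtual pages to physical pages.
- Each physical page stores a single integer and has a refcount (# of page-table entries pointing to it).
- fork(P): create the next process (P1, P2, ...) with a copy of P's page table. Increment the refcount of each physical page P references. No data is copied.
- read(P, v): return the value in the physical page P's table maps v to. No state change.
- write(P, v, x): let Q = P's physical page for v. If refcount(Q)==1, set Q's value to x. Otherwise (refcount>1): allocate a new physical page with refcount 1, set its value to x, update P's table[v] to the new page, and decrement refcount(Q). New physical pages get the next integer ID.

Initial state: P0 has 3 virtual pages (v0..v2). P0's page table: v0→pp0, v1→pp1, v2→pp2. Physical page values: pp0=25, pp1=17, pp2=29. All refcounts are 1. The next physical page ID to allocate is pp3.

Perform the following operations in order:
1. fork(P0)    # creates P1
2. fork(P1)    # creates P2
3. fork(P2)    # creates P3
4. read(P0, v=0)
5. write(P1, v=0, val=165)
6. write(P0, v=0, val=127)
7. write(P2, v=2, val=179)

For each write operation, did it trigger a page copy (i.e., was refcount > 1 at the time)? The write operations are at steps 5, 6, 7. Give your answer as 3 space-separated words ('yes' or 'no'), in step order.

Op 1: fork(P0) -> P1. 3 ppages; refcounts: pp0:2 pp1:2 pp2:2
Op 2: fork(P1) -> P2. 3 ppages; refcounts: pp0:3 pp1:3 pp2:3
Op 3: fork(P2) -> P3. 3 ppages; refcounts: pp0:4 pp1:4 pp2:4
Op 4: read(P0, v0) -> 25. No state change.
Op 5: write(P1, v0, 165). refcount(pp0)=4>1 -> COPY to pp3. 4 ppages; refcounts: pp0:3 pp1:4 pp2:4 pp3:1
Op 6: write(P0, v0, 127). refcount(pp0)=3>1 -> COPY to pp4. 5 ppages; refcounts: pp0:2 pp1:4 pp2:4 pp3:1 pp4:1
Op 7: write(P2, v2, 179). refcount(pp2)=4>1 -> COPY to pp5. 6 ppages; refcounts: pp0:2 pp1:4 pp2:3 pp3:1 pp4:1 pp5:1

yes yes yes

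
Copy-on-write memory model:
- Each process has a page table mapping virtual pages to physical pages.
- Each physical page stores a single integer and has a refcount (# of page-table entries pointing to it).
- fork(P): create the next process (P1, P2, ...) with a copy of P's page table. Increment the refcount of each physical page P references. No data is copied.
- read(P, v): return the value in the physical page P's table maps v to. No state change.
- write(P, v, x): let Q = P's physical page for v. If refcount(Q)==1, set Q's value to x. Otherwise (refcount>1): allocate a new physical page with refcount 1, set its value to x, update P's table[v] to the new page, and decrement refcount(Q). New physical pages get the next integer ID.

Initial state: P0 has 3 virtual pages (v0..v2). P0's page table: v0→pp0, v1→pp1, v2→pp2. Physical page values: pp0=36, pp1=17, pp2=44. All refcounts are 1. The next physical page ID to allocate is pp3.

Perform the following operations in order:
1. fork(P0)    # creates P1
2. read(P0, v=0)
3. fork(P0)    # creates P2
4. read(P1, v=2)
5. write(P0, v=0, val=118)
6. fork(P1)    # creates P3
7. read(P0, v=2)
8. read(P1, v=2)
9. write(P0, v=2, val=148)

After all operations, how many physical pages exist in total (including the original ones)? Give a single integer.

Op 1: fork(P0) -> P1. 3 ppages; refcounts: pp0:2 pp1:2 pp2:2
Op 2: read(P0, v0) -> 36. No state change.
Op 3: fork(P0) -> P2. 3 ppages; refcounts: pp0:3 pp1:3 pp2:3
Op 4: read(P1, v2) -> 44. No state change.
Op 5: write(P0, v0, 118). refcount(pp0)=3>1 -> COPY to pp3. 4 ppages; refcounts: pp0:2 pp1:3 pp2:3 pp3:1
Op 6: fork(P1) -> P3. 4 ppages; refcounts: pp0:3 pp1:4 pp2:4 pp3:1
Op 7: read(P0, v2) -> 44. No state change.
Op 8: read(P1, v2) -> 44. No state change.
Op 9: write(P0, v2, 148). refcount(pp2)=4>1 -> COPY to pp4. 5 ppages; refcounts: pp0:3 pp1:4 pp2:3 pp3:1 pp4:1

Answer: 5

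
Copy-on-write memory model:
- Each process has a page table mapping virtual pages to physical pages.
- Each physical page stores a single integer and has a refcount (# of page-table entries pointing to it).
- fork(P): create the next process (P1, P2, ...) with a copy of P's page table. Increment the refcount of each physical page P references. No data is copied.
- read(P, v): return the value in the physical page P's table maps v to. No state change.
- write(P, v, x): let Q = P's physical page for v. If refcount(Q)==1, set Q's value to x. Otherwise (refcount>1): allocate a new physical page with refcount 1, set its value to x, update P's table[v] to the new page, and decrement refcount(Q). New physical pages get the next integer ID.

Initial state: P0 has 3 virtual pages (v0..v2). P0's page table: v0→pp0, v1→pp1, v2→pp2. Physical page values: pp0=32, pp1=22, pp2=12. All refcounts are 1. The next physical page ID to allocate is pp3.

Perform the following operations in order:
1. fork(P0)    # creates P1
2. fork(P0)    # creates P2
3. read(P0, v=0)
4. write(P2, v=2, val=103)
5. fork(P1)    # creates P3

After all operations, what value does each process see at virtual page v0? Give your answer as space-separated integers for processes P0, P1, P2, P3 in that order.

Op 1: fork(P0) -> P1. 3 ppages; refcounts: pp0:2 pp1:2 pp2:2
Op 2: fork(P0) -> P2. 3 ppages; refcounts: pp0:3 pp1:3 pp2:3
Op 3: read(P0, v0) -> 32. No state change.
Op 4: write(P2, v2, 103). refcount(pp2)=3>1 -> COPY to pp3. 4 ppages; refcounts: pp0:3 pp1:3 pp2:2 pp3:1
Op 5: fork(P1) -> P3. 4 ppages; refcounts: pp0:4 pp1:4 pp2:3 pp3:1
P0: v0 -> pp0 = 32
P1: v0 -> pp0 = 32
P2: v0 -> pp0 = 32
P3: v0 -> pp0 = 32

Answer: 32 32 32 32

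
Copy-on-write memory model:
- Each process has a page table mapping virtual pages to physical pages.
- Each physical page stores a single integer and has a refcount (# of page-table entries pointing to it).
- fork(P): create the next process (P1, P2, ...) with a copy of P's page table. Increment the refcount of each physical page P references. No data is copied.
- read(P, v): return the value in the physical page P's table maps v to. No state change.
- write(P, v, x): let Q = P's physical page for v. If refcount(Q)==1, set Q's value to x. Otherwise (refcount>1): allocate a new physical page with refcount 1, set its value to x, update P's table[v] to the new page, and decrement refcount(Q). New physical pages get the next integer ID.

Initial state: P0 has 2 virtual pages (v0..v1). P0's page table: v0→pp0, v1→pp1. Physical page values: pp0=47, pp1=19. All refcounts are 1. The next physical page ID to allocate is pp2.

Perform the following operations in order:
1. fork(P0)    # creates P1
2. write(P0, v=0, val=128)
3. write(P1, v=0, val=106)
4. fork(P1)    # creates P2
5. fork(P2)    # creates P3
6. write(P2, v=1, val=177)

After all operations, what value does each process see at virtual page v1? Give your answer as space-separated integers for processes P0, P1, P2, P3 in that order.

Answer: 19 19 177 19

Derivation:
Op 1: fork(P0) -> P1. 2 ppages; refcounts: pp0:2 pp1:2
Op 2: write(P0, v0, 128). refcount(pp0)=2>1 -> COPY to pp2. 3 ppages; refcounts: pp0:1 pp1:2 pp2:1
Op 3: write(P1, v0, 106). refcount(pp0)=1 -> write in place. 3 ppages; refcounts: pp0:1 pp1:2 pp2:1
Op 4: fork(P1) -> P2. 3 ppages; refcounts: pp0:2 pp1:3 pp2:1
Op 5: fork(P2) -> P3. 3 ppages; refcounts: pp0:3 pp1:4 pp2:1
Op 6: write(P2, v1, 177). refcount(pp1)=4>1 -> COPY to pp3. 4 ppages; refcounts: pp0:3 pp1:3 pp2:1 pp3:1
P0: v1 -> pp1 = 19
P1: v1 -> pp1 = 19
P2: v1 -> pp3 = 177
P3: v1 -> pp1 = 19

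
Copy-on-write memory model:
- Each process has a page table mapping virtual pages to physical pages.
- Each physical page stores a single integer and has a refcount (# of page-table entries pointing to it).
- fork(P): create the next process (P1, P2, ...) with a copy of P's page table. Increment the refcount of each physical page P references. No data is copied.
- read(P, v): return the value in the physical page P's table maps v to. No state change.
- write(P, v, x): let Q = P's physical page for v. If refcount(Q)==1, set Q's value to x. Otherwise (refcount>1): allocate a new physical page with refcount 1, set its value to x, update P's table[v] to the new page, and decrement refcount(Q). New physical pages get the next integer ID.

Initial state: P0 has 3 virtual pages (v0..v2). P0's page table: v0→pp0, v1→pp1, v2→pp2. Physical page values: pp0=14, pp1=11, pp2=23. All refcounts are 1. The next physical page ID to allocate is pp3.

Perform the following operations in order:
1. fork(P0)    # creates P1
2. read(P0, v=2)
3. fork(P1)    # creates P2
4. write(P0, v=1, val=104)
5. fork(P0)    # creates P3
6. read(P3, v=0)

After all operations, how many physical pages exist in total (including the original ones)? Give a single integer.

Answer: 4

Derivation:
Op 1: fork(P0) -> P1. 3 ppages; refcounts: pp0:2 pp1:2 pp2:2
Op 2: read(P0, v2) -> 23. No state change.
Op 3: fork(P1) -> P2. 3 ppages; refcounts: pp0:3 pp1:3 pp2:3
Op 4: write(P0, v1, 104). refcount(pp1)=3>1 -> COPY to pp3. 4 ppages; refcounts: pp0:3 pp1:2 pp2:3 pp3:1
Op 5: fork(P0) -> P3. 4 ppages; refcounts: pp0:4 pp1:2 pp2:4 pp3:2
Op 6: read(P3, v0) -> 14. No state change.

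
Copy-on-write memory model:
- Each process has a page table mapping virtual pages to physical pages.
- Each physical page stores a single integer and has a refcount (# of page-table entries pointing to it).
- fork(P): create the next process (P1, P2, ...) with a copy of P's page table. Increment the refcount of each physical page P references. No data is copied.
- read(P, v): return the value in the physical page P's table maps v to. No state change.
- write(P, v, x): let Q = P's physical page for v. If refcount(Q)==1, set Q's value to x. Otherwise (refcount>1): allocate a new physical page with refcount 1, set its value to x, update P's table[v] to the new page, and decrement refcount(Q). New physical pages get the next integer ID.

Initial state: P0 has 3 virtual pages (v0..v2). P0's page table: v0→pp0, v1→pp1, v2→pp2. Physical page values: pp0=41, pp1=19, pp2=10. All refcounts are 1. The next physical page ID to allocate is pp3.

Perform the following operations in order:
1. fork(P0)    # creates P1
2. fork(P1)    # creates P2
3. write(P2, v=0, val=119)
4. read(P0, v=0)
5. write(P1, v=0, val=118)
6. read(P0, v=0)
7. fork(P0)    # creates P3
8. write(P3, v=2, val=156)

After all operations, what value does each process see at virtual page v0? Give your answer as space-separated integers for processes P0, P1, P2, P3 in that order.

Op 1: fork(P0) -> P1. 3 ppages; refcounts: pp0:2 pp1:2 pp2:2
Op 2: fork(P1) -> P2. 3 ppages; refcounts: pp0:3 pp1:3 pp2:3
Op 3: write(P2, v0, 119). refcount(pp0)=3>1 -> COPY to pp3. 4 ppages; refcounts: pp0:2 pp1:3 pp2:3 pp3:1
Op 4: read(P0, v0) -> 41. No state change.
Op 5: write(P1, v0, 118). refcount(pp0)=2>1 -> COPY to pp4. 5 ppages; refcounts: pp0:1 pp1:3 pp2:3 pp3:1 pp4:1
Op 6: read(P0, v0) -> 41. No state change.
Op 7: fork(P0) -> P3. 5 ppages; refcounts: pp0:2 pp1:4 pp2:4 pp3:1 pp4:1
Op 8: write(P3, v2, 156). refcount(pp2)=4>1 -> COPY to pp5. 6 ppages; refcounts: pp0:2 pp1:4 pp2:3 pp3:1 pp4:1 pp5:1
P0: v0 -> pp0 = 41
P1: v0 -> pp4 = 118
P2: v0 -> pp3 = 119
P3: v0 -> pp0 = 41

Answer: 41 118 119 41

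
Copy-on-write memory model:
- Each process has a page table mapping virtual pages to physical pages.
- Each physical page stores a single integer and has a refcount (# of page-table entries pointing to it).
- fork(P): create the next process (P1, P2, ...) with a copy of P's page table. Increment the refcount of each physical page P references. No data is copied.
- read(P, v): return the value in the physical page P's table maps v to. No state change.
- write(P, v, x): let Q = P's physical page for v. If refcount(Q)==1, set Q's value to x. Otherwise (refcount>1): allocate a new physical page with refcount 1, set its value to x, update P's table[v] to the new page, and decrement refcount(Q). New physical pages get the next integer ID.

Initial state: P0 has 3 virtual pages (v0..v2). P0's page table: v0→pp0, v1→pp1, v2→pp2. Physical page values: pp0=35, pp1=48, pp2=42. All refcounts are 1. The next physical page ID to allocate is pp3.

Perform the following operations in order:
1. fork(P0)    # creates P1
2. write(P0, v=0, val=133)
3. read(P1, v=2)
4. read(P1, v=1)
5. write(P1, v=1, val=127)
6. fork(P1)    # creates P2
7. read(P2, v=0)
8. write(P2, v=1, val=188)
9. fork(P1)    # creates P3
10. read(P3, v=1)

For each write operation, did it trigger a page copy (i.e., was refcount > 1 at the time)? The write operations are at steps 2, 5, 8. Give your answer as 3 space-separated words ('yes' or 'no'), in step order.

Op 1: fork(P0) -> P1. 3 ppages; refcounts: pp0:2 pp1:2 pp2:2
Op 2: write(P0, v0, 133). refcount(pp0)=2>1 -> COPY to pp3. 4 ppages; refcounts: pp0:1 pp1:2 pp2:2 pp3:1
Op 3: read(P1, v2) -> 42. No state change.
Op 4: read(P1, v1) -> 48. No state change.
Op 5: write(P1, v1, 127). refcount(pp1)=2>1 -> COPY to pp4. 5 ppages; refcounts: pp0:1 pp1:1 pp2:2 pp3:1 pp4:1
Op 6: fork(P1) -> P2. 5 ppages; refcounts: pp0:2 pp1:1 pp2:3 pp3:1 pp4:2
Op 7: read(P2, v0) -> 35. No state change.
Op 8: write(P2, v1, 188). refcount(pp4)=2>1 -> COPY to pp5. 6 ppages; refcounts: pp0:2 pp1:1 pp2:3 pp3:1 pp4:1 pp5:1
Op 9: fork(P1) -> P3. 6 ppages; refcounts: pp0:3 pp1:1 pp2:4 pp3:1 pp4:2 pp5:1
Op 10: read(P3, v1) -> 127. No state change.

yes yes yes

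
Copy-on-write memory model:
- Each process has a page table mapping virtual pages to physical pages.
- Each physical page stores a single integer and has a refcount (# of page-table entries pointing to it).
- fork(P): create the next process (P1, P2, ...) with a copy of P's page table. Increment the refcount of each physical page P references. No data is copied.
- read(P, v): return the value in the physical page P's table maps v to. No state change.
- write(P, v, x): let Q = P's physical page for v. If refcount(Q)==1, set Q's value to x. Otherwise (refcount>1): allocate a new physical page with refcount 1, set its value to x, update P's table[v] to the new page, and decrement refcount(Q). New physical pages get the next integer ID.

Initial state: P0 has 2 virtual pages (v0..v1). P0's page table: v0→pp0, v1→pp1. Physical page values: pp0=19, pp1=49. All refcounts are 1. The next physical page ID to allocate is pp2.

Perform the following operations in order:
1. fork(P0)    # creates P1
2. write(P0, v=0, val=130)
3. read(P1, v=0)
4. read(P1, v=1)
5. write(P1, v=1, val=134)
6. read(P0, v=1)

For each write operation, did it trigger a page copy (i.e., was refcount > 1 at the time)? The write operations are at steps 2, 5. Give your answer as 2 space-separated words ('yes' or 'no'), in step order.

Op 1: fork(P0) -> P1. 2 ppages; refcounts: pp0:2 pp1:2
Op 2: write(P0, v0, 130). refcount(pp0)=2>1 -> COPY to pp2. 3 ppages; refcounts: pp0:1 pp1:2 pp2:1
Op 3: read(P1, v0) -> 19. No state change.
Op 4: read(P1, v1) -> 49. No state change.
Op 5: write(P1, v1, 134). refcount(pp1)=2>1 -> COPY to pp3. 4 ppages; refcounts: pp0:1 pp1:1 pp2:1 pp3:1
Op 6: read(P0, v1) -> 49. No state change.

yes yes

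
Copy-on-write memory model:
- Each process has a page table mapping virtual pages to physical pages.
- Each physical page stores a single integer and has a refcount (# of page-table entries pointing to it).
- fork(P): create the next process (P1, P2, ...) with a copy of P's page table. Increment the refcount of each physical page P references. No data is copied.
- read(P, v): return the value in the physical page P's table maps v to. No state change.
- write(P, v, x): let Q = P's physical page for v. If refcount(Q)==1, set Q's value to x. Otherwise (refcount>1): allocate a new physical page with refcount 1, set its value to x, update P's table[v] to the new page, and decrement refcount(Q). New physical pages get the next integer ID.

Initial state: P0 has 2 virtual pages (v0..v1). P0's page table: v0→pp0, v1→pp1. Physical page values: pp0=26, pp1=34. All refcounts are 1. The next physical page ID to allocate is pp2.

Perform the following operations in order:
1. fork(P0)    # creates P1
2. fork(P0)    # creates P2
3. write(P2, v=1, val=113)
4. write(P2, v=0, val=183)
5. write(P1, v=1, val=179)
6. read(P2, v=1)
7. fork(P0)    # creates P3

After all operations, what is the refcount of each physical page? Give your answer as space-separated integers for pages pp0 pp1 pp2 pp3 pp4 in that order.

Answer: 3 2 1 1 1

Derivation:
Op 1: fork(P0) -> P1. 2 ppages; refcounts: pp0:2 pp1:2
Op 2: fork(P0) -> P2. 2 ppages; refcounts: pp0:3 pp1:3
Op 3: write(P2, v1, 113). refcount(pp1)=3>1 -> COPY to pp2. 3 ppages; refcounts: pp0:3 pp1:2 pp2:1
Op 4: write(P2, v0, 183). refcount(pp0)=3>1 -> COPY to pp3. 4 ppages; refcounts: pp0:2 pp1:2 pp2:1 pp3:1
Op 5: write(P1, v1, 179). refcount(pp1)=2>1 -> COPY to pp4. 5 ppages; refcounts: pp0:2 pp1:1 pp2:1 pp3:1 pp4:1
Op 6: read(P2, v1) -> 113. No state change.
Op 7: fork(P0) -> P3. 5 ppages; refcounts: pp0:3 pp1:2 pp2:1 pp3:1 pp4:1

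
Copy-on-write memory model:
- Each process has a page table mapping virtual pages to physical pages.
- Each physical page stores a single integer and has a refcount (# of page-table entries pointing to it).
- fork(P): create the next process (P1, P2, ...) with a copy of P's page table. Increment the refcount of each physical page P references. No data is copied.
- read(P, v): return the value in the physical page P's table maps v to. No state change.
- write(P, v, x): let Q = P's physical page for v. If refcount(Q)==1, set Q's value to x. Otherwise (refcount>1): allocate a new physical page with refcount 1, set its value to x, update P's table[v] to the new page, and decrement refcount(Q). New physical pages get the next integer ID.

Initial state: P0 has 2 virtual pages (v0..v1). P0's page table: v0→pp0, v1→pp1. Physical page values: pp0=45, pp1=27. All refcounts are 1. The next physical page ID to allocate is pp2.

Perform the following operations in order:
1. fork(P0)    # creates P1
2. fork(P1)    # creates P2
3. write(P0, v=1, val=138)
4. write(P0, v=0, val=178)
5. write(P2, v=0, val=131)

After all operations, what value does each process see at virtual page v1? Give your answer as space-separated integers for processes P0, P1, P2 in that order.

Answer: 138 27 27

Derivation:
Op 1: fork(P0) -> P1. 2 ppages; refcounts: pp0:2 pp1:2
Op 2: fork(P1) -> P2. 2 ppages; refcounts: pp0:3 pp1:3
Op 3: write(P0, v1, 138). refcount(pp1)=3>1 -> COPY to pp2. 3 ppages; refcounts: pp0:3 pp1:2 pp2:1
Op 4: write(P0, v0, 178). refcount(pp0)=3>1 -> COPY to pp3. 4 ppages; refcounts: pp0:2 pp1:2 pp2:1 pp3:1
Op 5: write(P2, v0, 131). refcount(pp0)=2>1 -> COPY to pp4. 5 ppages; refcounts: pp0:1 pp1:2 pp2:1 pp3:1 pp4:1
P0: v1 -> pp2 = 138
P1: v1 -> pp1 = 27
P2: v1 -> pp1 = 27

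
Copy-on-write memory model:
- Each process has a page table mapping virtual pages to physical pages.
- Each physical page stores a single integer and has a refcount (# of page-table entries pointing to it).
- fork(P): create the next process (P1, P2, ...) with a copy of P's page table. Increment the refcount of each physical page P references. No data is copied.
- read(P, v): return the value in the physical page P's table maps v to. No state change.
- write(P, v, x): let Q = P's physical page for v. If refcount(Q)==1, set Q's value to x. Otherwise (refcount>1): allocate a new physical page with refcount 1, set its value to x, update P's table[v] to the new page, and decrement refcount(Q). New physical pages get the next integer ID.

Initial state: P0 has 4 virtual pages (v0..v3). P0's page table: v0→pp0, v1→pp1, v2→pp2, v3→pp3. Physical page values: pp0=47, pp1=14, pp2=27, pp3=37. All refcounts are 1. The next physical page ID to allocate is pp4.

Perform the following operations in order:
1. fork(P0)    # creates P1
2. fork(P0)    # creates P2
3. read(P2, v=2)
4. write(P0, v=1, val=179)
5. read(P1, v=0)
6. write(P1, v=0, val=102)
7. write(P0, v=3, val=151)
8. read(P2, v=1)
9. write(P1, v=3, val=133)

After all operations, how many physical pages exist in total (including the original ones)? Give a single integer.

Op 1: fork(P0) -> P1. 4 ppages; refcounts: pp0:2 pp1:2 pp2:2 pp3:2
Op 2: fork(P0) -> P2. 4 ppages; refcounts: pp0:3 pp1:3 pp2:3 pp3:3
Op 3: read(P2, v2) -> 27. No state change.
Op 4: write(P0, v1, 179). refcount(pp1)=3>1 -> COPY to pp4. 5 ppages; refcounts: pp0:3 pp1:2 pp2:3 pp3:3 pp4:1
Op 5: read(P1, v0) -> 47. No state change.
Op 6: write(P1, v0, 102). refcount(pp0)=3>1 -> COPY to pp5. 6 ppages; refcounts: pp0:2 pp1:2 pp2:3 pp3:3 pp4:1 pp5:1
Op 7: write(P0, v3, 151). refcount(pp3)=3>1 -> COPY to pp6. 7 ppages; refcounts: pp0:2 pp1:2 pp2:3 pp3:2 pp4:1 pp5:1 pp6:1
Op 8: read(P2, v1) -> 14. No state change.
Op 9: write(P1, v3, 133). refcount(pp3)=2>1 -> COPY to pp7. 8 ppages; refcounts: pp0:2 pp1:2 pp2:3 pp3:1 pp4:1 pp5:1 pp6:1 pp7:1

Answer: 8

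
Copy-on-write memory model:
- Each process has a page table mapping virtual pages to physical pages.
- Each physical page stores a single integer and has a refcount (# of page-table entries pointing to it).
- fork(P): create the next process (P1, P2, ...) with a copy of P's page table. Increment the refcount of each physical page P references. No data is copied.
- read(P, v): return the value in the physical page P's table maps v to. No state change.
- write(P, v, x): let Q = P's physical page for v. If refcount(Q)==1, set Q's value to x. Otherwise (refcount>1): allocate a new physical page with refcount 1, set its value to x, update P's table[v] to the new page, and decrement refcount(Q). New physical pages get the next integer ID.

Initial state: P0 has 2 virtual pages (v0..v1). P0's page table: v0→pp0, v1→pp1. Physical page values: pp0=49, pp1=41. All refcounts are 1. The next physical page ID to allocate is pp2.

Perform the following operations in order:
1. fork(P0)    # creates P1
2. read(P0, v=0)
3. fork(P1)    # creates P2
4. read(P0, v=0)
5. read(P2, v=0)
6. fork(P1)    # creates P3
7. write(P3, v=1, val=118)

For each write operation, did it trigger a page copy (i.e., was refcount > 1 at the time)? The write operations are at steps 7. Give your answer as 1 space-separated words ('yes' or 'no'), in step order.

Op 1: fork(P0) -> P1. 2 ppages; refcounts: pp0:2 pp1:2
Op 2: read(P0, v0) -> 49. No state change.
Op 3: fork(P1) -> P2. 2 ppages; refcounts: pp0:3 pp1:3
Op 4: read(P0, v0) -> 49. No state change.
Op 5: read(P2, v0) -> 49. No state change.
Op 6: fork(P1) -> P3. 2 ppages; refcounts: pp0:4 pp1:4
Op 7: write(P3, v1, 118). refcount(pp1)=4>1 -> COPY to pp2. 3 ppages; refcounts: pp0:4 pp1:3 pp2:1

yes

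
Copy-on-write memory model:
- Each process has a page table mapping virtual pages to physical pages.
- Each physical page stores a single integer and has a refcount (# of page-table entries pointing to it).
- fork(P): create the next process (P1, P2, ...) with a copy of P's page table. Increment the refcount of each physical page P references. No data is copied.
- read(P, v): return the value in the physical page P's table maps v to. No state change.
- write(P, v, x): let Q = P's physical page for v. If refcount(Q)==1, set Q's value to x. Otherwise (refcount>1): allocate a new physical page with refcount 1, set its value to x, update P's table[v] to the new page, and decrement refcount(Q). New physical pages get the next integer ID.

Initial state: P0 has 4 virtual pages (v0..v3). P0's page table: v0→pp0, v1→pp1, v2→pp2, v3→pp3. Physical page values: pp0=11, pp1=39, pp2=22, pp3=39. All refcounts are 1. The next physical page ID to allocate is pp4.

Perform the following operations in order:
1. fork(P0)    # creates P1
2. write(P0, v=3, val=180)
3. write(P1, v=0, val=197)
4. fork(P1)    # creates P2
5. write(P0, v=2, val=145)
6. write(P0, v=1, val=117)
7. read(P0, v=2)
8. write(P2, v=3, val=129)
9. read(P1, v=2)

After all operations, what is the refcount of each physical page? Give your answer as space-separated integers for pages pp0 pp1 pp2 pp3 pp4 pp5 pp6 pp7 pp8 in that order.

Answer: 1 2 2 1 1 2 1 1 1

Derivation:
Op 1: fork(P0) -> P1. 4 ppages; refcounts: pp0:2 pp1:2 pp2:2 pp3:2
Op 2: write(P0, v3, 180). refcount(pp3)=2>1 -> COPY to pp4. 5 ppages; refcounts: pp0:2 pp1:2 pp2:2 pp3:1 pp4:1
Op 3: write(P1, v0, 197). refcount(pp0)=2>1 -> COPY to pp5. 6 ppages; refcounts: pp0:1 pp1:2 pp2:2 pp3:1 pp4:1 pp5:1
Op 4: fork(P1) -> P2. 6 ppages; refcounts: pp0:1 pp1:3 pp2:3 pp3:2 pp4:1 pp5:2
Op 5: write(P0, v2, 145). refcount(pp2)=3>1 -> COPY to pp6. 7 ppages; refcounts: pp0:1 pp1:3 pp2:2 pp3:2 pp4:1 pp5:2 pp6:1
Op 6: write(P0, v1, 117). refcount(pp1)=3>1 -> COPY to pp7. 8 ppages; refcounts: pp0:1 pp1:2 pp2:2 pp3:2 pp4:1 pp5:2 pp6:1 pp7:1
Op 7: read(P0, v2) -> 145. No state change.
Op 8: write(P2, v3, 129). refcount(pp3)=2>1 -> COPY to pp8. 9 ppages; refcounts: pp0:1 pp1:2 pp2:2 pp3:1 pp4:1 pp5:2 pp6:1 pp7:1 pp8:1
Op 9: read(P1, v2) -> 22. No state change.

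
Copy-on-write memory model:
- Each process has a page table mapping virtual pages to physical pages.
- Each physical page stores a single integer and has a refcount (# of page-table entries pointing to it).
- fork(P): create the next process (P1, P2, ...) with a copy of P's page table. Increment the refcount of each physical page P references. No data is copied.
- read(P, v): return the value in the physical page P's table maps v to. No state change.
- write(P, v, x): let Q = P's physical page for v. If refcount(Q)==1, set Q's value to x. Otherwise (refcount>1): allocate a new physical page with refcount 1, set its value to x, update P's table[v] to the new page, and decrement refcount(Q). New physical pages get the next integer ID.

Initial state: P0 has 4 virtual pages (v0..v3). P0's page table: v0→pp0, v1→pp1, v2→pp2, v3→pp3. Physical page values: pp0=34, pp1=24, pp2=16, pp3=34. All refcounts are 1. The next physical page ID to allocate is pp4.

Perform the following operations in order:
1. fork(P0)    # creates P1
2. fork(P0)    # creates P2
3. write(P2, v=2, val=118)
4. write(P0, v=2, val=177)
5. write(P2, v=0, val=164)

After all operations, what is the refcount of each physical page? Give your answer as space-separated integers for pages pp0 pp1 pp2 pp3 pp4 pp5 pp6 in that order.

Answer: 2 3 1 3 1 1 1

Derivation:
Op 1: fork(P0) -> P1. 4 ppages; refcounts: pp0:2 pp1:2 pp2:2 pp3:2
Op 2: fork(P0) -> P2. 4 ppages; refcounts: pp0:3 pp1:3 pp2:3 pp3:3
Op 3: write(P2, v2, 118). refcount(pp2)=3>1 -> COPY to pp4. 5 ppages; refcounts: pp0:3 pp1:3 pp2:2 pp3:3 pp4:1
Op 4: write(P0, v2, 177). refcount(pp2)=2>1 -> COPY to pp5. 6 ppages; refcounts: pp0:3 pp1:3 pp2:1 pp3:3 pp4:1 pp5:1
Op 5: write(P2, v0, 164). refcount(pp0)=3>1 -> COPY to pp6. 7 ppages; refcounts: pp0:2 pp1:3 pp2:1 pp3:3 pp4:1 pp5:1 pp6:1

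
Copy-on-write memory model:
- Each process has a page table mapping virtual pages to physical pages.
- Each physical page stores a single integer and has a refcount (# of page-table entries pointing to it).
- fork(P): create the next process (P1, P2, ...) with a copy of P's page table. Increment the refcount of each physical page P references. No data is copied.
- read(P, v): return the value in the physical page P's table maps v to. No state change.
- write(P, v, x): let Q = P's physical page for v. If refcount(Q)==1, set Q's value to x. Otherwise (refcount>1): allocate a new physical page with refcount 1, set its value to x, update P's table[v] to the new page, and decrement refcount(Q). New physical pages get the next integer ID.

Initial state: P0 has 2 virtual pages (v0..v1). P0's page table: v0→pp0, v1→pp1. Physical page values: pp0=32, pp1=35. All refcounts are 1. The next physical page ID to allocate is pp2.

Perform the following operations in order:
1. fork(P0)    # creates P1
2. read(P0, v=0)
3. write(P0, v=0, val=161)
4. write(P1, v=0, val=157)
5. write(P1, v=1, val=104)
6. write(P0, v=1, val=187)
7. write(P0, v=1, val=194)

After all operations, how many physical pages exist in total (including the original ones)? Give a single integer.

Answer: 4

Derivation:
Op 1: fork(P0) -> P1. 2 ppages; refcounts: pp0:2 pp1:2
Op 2: read(P0, v0) -> 32. No state change.
Op 3: write(P0, v0, 161). refcount(pp0)=2>1 -> COPY to pp2. 3 ppages; refcounts: pp0:1 pp1:2 pp2:1
Op 4: write(P1, v0, 157). refcount(pp0)=1 -> write in place. 3 ppages; refcounts: pp0:1 pp1:2 pp2:1
Op 5: write(P1, v1, 104). refcount(pp1)=2>1 -> COPY to pp3. 4 ppages; refcounts: pp0:1 pp1:1 pp2:1 pp3:1
Op 6: write(P0, v1, 187). refcount(pp1)=1 -> write in place. 4 ppages; refcounts: pp0:1 pp1:1 pp2:1 pp3:1
Op 7: write(P0, v1, 194). refcount(pp1)=1 -> write in place. 4 ppages; refcounts: pp0:1 pp1:1 pp2:1 pp3:1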